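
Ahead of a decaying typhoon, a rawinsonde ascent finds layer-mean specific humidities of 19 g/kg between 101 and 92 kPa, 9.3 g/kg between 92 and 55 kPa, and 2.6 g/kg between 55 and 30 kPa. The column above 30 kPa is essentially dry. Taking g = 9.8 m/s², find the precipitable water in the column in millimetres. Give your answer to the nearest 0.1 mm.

Precipitable water is the column-integrated vapour mass per unit area: PW = (1/g) Σ q̄ Δp, with q in kg/kg and Δp in Pa (1 kg/m² of water = 1 mm).
Layer 101–92 kPa: Δp = 90 hPa = 9000 Pa, q̄ = 0.019 kg/kg → 0.019 × 9000 / 9.8 = 17.45 mm
Layer 92–55 kPa: Δp = 370 hPa = 37000 Pa, q̄ = 0.0093 kg/kg → 0.0093 × 37000 / 9.8 = 35.11 mm
Layer 55–30 kPa: Δp = 250 hPa = 25000 Pa, q̄ = 0.0026 kg/kg → 0.0026 × 25000 / 9.8 = 6.63 mm
PW = 17.45 + 35.11 + 6.63 = 59.19 ≈ 59.2 mm.

PW ≈ 59.2 mm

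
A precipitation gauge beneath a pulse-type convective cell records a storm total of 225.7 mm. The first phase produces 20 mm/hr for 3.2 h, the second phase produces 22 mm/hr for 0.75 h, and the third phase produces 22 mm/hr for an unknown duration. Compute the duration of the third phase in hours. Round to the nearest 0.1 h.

Known phases: 20 × 3.2 + 22 × 0.75 = 64 + 16.5 = 80.5 mm.
Remaining depth = 225.7 − 80.5 = 145.2 mm.
Duration = 145.2 / 22 = 6.6 h.

duration ≈ 6.6 h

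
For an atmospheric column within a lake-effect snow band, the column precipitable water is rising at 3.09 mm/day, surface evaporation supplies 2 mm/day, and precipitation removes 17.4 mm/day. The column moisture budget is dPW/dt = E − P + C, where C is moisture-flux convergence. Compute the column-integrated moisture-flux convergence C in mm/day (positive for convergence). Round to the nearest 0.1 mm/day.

dPW/dt = +3.09 mm/day.
C = dPW/dt − E + P = (+3.09) − 2 + 17.4 = 18.5 mm/day.

C ≈ 18.5 mm/day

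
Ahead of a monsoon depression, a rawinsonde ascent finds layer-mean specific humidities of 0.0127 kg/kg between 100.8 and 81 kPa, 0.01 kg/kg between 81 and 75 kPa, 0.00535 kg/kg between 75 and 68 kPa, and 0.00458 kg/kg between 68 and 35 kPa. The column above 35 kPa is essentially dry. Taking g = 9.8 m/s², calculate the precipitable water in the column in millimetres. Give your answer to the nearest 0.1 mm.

PW ≈ 51.0 mm

Precipitable water is the column-integrated vapour mass per unit area: PW = (1/g) Σ q̄ Δp, with q in kg/kg and Δp in Pa (1 kg/m² of water = 1 mm).
Layer 100.8–81 kPa: Δp = 198 hPa = 19800 Pa, q̄ = 0.0127 kg/kg → 0.0127 × 19800 / 9.8 = 25.66 mm
Layer 81–75 kPa: Δp = 60 hPa = 6000 Pa, q̄ = 0.01 kg/kg → 0.01 × 6000 / 9.8 = 6.12 mm
Layer 75–68 kPa: Δp = 70 hPa = 7000 Pa, q̄ = 0.00535 kg/kg → 0.00535 × 7000 / 9.8 = 3.82 mm
Layer 68–35 kPa: Δp = 330 hPa = 33000 Pa, q̄ = 0.00458 kg/kg → 0.00458 × 33000 / 9.8 = 15.42 mm
PW = 25.66 + 6.12 + 3.82 + 15.42 = 51.02 ≈ 51.0 mm.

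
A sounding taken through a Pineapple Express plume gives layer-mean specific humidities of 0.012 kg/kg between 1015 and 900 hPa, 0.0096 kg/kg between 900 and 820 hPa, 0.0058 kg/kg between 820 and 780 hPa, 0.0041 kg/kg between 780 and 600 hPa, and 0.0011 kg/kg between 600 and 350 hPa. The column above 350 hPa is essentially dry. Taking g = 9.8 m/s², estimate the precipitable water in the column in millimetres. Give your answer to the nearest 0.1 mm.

Precipitable water is the column-integrated vapour mass per unit area: PW = (1/g) Σ q̄ Δp, with q in kg/kg and Δp in Pa (1 kg/m² of water = 1 mm).
Layer 1015–900 hPa: Δp = 115 hPa = 11500 Pa, q̄ = 0.012 kg/kg → 0.012 × 11500 / 9.8 = 14.08 mm
Layer 900–820 hPa: Δp = 80 hPa = 8000 Pa, q̄ = 0.0096 kg/kg → 0.0096 × 8000 / 9.8 = 7.84 mm
Layer 820–780 hPa: Δp = 40 hPa = 4000 Pa, q̄ = 0.0058 kg/kg → 0.0058 × 4000 / 9.8 = 2.37 mm
Layer 780–600 hPa: Δp = 180 hPa = 18000 Pa, q̄ = 0.0041 kg/kg → 0.0041 × 18000 / 9.8 = 7.53 mm
Layer 600–350 hPa: Δp = 250 hPa = 25000 Pa, q̄ = 0.0011 kg/kg → 0.0011 × 25000 / 9.8 = 2.81 mm
PW = 14.08 + 7.84 + 2.37 + 7.53 + 2.81 = 34.63 ≈ 34.6 mm.

PW ≈ 34.6 mm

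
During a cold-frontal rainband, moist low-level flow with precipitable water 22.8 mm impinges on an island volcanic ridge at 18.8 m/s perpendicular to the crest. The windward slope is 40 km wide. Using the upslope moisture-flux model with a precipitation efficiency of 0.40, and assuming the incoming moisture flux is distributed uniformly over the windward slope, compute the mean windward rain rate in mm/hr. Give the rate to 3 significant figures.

R ≈ 15.4 mm/hr

Incoming column moisture flux per unit ridge length: F = V × PW = 18.8 × 22.8 = 428.64 mm·m/s.
Spread over the 40 km slope with efficiency ε = 0.40: R = ε·F/W = 0.40 × 428.64 / 40000 m = 4.286e-03 mm/s.
R = 4.286e-03 × 3600 = 15.4 mm/hr.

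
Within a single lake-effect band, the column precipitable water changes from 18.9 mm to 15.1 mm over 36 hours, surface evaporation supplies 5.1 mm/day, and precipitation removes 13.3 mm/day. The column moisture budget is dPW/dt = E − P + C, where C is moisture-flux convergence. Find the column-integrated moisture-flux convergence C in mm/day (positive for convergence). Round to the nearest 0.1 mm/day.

dPW/dt = (15.1 − 18.9) mm / (36/24 day) = -2.533 mm/day.
C = dPW/dt − E + P = (-2.533) − 5.1 + 13.3 = 5.7 mm/day.

C ≈ 5.7 mm/day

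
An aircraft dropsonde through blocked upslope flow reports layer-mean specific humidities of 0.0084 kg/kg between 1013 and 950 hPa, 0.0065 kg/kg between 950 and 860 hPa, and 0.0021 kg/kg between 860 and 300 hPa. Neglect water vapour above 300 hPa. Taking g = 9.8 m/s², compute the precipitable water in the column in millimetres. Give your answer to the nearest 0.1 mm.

Precipitable water is the column-integrated vapour mass per unit area: PW = (1/g) Σ q̄ Δp, with q in kg/kg and Δp in Pa (1 kg/m² of water = 1 mm).
Layer 1013–950 hPa: Δp = 63 hPa = 6300 Pa, q̄ = 0.0084 kg/kg → 0.0084 × 6300 / 9.8 = 5.40 mm
Layer 950–860 hPa: Δp = 90 hPa = 9000 Pa, q̄ = 0.0065 kg/kg → 0.0065 × 9000 / 9.8 = 5.97 mm
Layer 860–300 hPa: Δp = 560 hPa = 56000 Pa, q̄ = 0.0021 kg/kg → 0.0021 × 56000 / 9.8 = 12.00 mm
PW = 5.40 + 5.97 + 12.00 = 23.37 ≈ 23.4 mm.

PW ≈ 23.4 mm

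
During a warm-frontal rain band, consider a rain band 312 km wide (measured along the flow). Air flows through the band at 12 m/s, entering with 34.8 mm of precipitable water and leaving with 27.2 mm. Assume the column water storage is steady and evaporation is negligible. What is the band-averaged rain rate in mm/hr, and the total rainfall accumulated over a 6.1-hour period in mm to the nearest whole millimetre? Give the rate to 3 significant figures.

Column moisture flux per unit crosswind length is F = V × PW.
Inflow: F_in = 12 × 34.8 = 417.6 mm·m/s
Outflow: F_out = 12 × 27.2 = 326.4 mm·m/s
Steady-state rate R = (F_in − F_out)/L = (417.6 − 326.4) / 312000 m = 2.923e-04 mm/s.
R = 2.923e-04 × 3600 = 1.05 mm/hr.
Over 6.1 h: total = 1.05 × 6.1 = 6.405 ≈ 6 mm.

R ≈ 1.05 mm/hr; total ≈ 6 mm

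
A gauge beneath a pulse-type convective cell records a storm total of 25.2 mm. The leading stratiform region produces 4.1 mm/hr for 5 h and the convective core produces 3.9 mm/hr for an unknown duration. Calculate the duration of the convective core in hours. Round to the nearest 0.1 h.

Known phases: 4.1 × 5 = 20.5 mm.
Remaining depth = 25.2 − 20.5 = 4.7 mm.
Duration = 4.7 / 3.9 = 1.2 h.

duration ≈ 1.2 h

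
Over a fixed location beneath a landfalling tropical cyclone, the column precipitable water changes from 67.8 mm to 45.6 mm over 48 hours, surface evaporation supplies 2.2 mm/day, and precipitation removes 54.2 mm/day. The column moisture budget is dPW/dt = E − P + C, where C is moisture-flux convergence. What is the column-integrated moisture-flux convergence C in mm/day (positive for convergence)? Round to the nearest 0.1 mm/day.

dPW/dt = (45.6 − 67.8) mm / (48/24 day) = -11.100 mm/day.
C = dPW/dt − E + P = (-11.100) − 2.2 + 54.2 = 40.9 mm/day.

C ≈ 40.9 mm/day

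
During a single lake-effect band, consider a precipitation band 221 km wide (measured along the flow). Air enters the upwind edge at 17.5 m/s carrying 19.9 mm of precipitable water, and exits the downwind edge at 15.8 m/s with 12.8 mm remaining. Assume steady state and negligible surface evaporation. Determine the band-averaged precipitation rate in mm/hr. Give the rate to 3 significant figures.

Column moisture flux per unit crosswind length is F = V × PW.
Inflow: F_in = 17.5 × 19.9 = 348.25 mm·m/s
Outflow: F_out = 15.8 × 12.8 = 202.24 mm·m/s
Steady-state rate R = (F_in − F_out)/L = (348.25 − 202.24) / 221000 m = 6.607e-04 mm/s.
R = 6.607e-04 × 3600 = 2.38 mm/hr.

R ≈ 2.38 mm/hr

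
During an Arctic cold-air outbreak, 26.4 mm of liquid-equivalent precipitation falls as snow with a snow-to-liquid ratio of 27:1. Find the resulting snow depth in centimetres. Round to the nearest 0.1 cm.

snow depth ≈ 71.3 cm

Snow depth = liquid × ratio = 26.4 mm × 27 = 712.8 mm = 71.3 cm.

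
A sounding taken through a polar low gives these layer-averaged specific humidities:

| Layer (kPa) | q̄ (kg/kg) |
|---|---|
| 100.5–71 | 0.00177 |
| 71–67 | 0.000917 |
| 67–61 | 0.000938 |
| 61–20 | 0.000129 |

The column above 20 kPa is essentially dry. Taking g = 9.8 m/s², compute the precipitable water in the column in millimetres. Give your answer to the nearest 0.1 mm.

PW ≈ 6.8 mm

Precipitable water is the column-integrated vapour mass per unit area: PW = (1/g) Σ q̄ Δp, with q in kg/kg and Δp in Pa (1 kg/m² of water = 1 mm).
Layer 100.5–71 kPa: Δp = 295 hPa = 29500 Pa, q̄ = 0.00177 kg/kg → 0.00177 × 29500 / 9.8 = 5.33 mm
Layer 71–67 kPa: Δp = 40 hPa = 4000 Pa, q̄ = 0.000917 kg/kg → 0.000917 × 4000 / 9.8 = 0.37 mm
Layer 67–61 kPa: Δp = 60 hPa = 6000 Pa, q̄ = 0.000938 kg/kg → 0.000938 × 6000 / 9.8 = 0.57 mm
Layer 61–20 kPa: Δp = 410 hPa = 41000 Pa, q̄ = 0.000129 kg/kg → 0.000129 × 41000 / 9.8 = 0.54 mm
PW = 5.33 + 0.37 + 0.57 + 0.54 = 6.81 ≈ 6.8 mm.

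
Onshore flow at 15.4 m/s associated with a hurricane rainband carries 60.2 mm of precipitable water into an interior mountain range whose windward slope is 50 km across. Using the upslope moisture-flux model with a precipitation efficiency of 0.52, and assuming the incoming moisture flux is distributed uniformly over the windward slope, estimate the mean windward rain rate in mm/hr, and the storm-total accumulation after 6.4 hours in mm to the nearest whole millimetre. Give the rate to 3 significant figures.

Incoming column moisture flux per unit ridge length: F = V × PW = 15.4 × 60.2 = 927.08 mm·m/s.
Spread over the 50 km slope with efficiency ε = 0.52: R = ε·F/W = 0.52 × 927.08 / 50000 m = 9.642e-03 mm/s.
R = 9.642e-03 × 3600 = 34.7 mm/hr.
Over 6.4 h: total = 34.7 × 6.4 = 222.08 ≈ 222 mm.

R ≈ 34.7 mm/hr; total ≈ 222 mm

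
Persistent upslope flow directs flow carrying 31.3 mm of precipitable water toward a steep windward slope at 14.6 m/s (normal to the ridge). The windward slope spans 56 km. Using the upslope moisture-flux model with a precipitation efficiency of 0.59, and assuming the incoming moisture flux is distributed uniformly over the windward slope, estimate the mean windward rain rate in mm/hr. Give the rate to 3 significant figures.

R ≈ 17.3 mm/hr

Incoming column moisture flux per unit ridge length: F = V × PW = 14.6 × 31.3 = 456.98 mm·m/s.
Spread over the 56 km slope with efficiency ε = 0.59: R = ε·F/W = 0.59 × 456.98 / 56000 m = 4.815e-03 mm/s.
R = 4.815e-03 × 3600 = 17.3 mm/hr.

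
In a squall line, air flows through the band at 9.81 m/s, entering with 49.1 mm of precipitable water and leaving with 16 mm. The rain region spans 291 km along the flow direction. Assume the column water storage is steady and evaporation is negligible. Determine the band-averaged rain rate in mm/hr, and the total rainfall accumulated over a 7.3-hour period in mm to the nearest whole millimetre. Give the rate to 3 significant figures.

R ≈ 4.02 mm/hr; total ≈ 29 mm

Column moisture flux per unit crosswind length is F = V × PW.
Inflow: F_in = 9.81 × 49.1 = 481.671 mm·m/s
Outflow: F_out = 9.81 × 16 = 156.96 mm·m/s
Steady-state rate R = (F_in − F_out)/L = (481.671 − 156.96) / 291000 m = 1.116e-03 mm/s.
R = 1.116e-03 × 3600 = 4.02 mm/hr.
Over 7.3 h: total = 4.02 × 7.3 = 29.346 ≈ 29 mm.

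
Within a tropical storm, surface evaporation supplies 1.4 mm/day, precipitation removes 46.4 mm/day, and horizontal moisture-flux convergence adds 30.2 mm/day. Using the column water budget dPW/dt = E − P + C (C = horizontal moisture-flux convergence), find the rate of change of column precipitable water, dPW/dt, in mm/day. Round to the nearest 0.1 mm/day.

dPW/dt ≈ -14.8 mm/day

dPW/dt = E − P + C = 1.4 − 46.4 + (30.2) = -14.8 mm/day.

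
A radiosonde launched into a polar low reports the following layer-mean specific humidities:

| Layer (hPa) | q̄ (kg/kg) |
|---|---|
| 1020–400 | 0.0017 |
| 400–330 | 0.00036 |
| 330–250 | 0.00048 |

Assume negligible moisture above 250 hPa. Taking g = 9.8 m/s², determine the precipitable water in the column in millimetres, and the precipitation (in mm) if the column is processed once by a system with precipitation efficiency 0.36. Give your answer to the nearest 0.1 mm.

Precipitable water is the column-integrated vapour mass per unit area: PW = (1/g) Σ q̄ Δp, with q in kg/kg and Δp in Pa (1 kg/m² of water = 1 mm).
Layer 1020–400 hPa: Δp = 620 hPa = 62000 Pa, q̄ = 0.0017 kg/kg → 0.0017 × 62000 / 9.8 = 10.76 mm
Layer 400–330 hPa: Δp = 70 hPa = 7000 Pa, q̄ = 0.00036 kg/kg → 0.00036 × 7000 / 9.8 = 0.26 mm
Layer 330–250 hPa: Δp = 80 hPa = 8000 Pa, q̄ = 0.00048 kg/kg → 0.00048 × 8000 / 9.8 = 0.39 mm
PW = 10.76 + 0.26 + 0.39 = 11.41 ≈ 11.4 mm.
Precipitation = ε × PW = 0.36 × 11.4 = 4.1 mm.

PW ≈ 11.4 mm; precipitation ≈ 4.1 mm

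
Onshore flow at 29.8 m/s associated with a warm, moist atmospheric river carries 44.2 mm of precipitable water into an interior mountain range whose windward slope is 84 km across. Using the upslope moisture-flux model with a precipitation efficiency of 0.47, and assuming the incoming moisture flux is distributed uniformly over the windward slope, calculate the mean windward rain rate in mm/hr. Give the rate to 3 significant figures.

R ≈ 26.5 mm/hr

Incoming column moisture flux per unit ridge length: F = V × PW = 29.8 × 44.2 = 1317.16 mm·m/s.
Spread over the 84 km slope with efficiency ε = 0.47: R = ε·F/W = 0.47 × 1317.16 / 84000 m = 7.370e-03 mm/s.
R = 7.370e-03 × 3600 = 26.5 mm/hr.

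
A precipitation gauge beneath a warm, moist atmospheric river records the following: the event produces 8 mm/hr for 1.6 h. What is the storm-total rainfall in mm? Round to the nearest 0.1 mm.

Total = Σ Rᵢ Δtᵢ = 8 × 1.6
      = 12.8 = 12.8 mm.

total ≈ 12.8 mm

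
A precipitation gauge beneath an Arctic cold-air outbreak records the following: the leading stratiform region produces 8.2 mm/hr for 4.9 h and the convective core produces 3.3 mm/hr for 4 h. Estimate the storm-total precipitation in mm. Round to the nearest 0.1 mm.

Total = Σ Rᵢ Δtᵢ = 8.2 × 4.9 + 3.3 × 4
      = 40.18 + 13.2 = 53.4 mm.

total ≈ 53.4 mm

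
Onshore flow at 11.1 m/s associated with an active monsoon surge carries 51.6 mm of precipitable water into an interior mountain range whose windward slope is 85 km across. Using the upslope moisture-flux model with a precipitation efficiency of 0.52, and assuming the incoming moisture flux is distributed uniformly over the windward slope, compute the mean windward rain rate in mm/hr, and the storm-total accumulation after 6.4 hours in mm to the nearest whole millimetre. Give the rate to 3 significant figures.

R ≈ 12.6 mm/hr; total ≈ 81 mm

Incoming column moisture flux per unit ridge length: F = V × PW = 11.1 × 51.6 = 572.76 mm·m/s.
Spread over the 85 km slope with efficiency ε = 0.52: R = ε·F/W = 0.52 × 572.76 / 85000 m = 3.504e-03 mm/s.
R = 3.504e-03 × 3600 = 12.6 mm/hr.
Over 6.4 h: total = 12.6 × 6.4 = 80.64 ≈ 81 mm.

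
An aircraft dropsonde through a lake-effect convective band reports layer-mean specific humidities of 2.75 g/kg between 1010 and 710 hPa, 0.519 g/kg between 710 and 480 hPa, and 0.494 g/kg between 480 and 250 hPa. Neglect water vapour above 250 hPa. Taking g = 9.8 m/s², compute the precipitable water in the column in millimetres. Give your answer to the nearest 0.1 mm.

PW ≈ 10.8 mm

Precipitable water is the column-integrated vapour mass per unit area: PW = (1/g) Σ q̄ Δp, with q in kg/kg and Δp in Pa (1 kg/m² of water = 1 mm).
Layer 1010–710 hPa: Δp = 300 hPa = 30000 Pa, q̄ = 0.00275 kg/kg → 0.00275 × 30000 / 9.8 = 8.42 mm
Layer 710–480 hPa: Δp = 230 hPa = 23000 Pa, q̄ = 0.000519 kg/kg → 0.000519 × 23000 / 9.8 = 1.22 mm
Layer 480–250 hPa: Δp = 230 hPa = 23000 Pa, q̄ = 0.000494 kg/kg → 0.000494 × 23000 / 9.8 = 1.16 mm
PW = 8.42 + 1.22 + 1.16 = 10.80 ≈ 10.8 mm.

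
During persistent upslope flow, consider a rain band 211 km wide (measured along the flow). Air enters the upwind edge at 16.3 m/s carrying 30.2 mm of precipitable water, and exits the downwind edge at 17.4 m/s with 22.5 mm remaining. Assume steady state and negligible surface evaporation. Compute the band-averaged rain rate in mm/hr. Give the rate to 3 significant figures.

Column moisture flux per unit crosswind length is F = V × PW.
Inflow: F_in = 16.3 × 30.2 = 492.26 mm·m/s
Outflow: F_out = 17.4 × 22.5 = 391.5 mm·m/s
Steady-state rate R = (F_in − F_out)/L = (492.26 − 391.5) / 211000 m = 4.775e-04 mm/s.
R = 4.775e-04 × 3600 = 1.72 mm/hr.

R ≈ 1.72 mm/hr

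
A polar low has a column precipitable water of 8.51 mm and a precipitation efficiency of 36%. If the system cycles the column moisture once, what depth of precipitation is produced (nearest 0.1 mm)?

precipitation ≈ 3.1 mm

Precipitation = ε × PW = 0.36 × 8.51 = 3.1 mm.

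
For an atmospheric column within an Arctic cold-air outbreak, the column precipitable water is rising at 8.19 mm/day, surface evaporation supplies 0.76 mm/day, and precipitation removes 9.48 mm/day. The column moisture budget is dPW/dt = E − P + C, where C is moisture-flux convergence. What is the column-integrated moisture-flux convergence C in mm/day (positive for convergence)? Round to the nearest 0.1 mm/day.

C ≈ 16.9 mm/day

dPW/dt = +8.19 mm/day.
C = dPW/dt − E + P = (+8.19) − 0.76 + 9.48 = 16.9 mm/day.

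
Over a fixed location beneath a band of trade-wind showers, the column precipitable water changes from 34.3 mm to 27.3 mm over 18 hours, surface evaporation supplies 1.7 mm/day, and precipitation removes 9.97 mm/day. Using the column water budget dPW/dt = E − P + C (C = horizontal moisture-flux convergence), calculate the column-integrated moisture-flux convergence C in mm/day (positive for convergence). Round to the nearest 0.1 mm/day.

dPW/dt = (27.3 − 34.3) mm / (18/24 day) = -9.333 mm/day.
C = dPW/dt − E + P = (-9.333) − 1.7 + 9.97 = -1.1 mm/day.

C ≈ -1.1 mm/day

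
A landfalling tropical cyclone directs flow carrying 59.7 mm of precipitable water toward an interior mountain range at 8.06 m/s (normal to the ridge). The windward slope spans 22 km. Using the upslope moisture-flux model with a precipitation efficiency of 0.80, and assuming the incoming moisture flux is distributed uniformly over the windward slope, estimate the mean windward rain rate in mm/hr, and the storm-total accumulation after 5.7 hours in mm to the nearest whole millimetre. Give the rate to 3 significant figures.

R ≈ 63.0 mm/hr; total ≈ 359 mm

Incoming column moisture flux per unit ridge length: F = V × PW = 8.06 × 59.7 = 481.182 mm·m/s.
Spread over the 22 km slope with efficiency ε = 0.80: R = ε·F/W = 0.80 × 481.182 / 22000 m = 1.750e-02 mm/s.
R = 1.750e-02 × 3600 = 63.0 mm/hr.
Over 5.7 h: total = 63.0 × 5.7 = 359.1 ≈ 359 mm.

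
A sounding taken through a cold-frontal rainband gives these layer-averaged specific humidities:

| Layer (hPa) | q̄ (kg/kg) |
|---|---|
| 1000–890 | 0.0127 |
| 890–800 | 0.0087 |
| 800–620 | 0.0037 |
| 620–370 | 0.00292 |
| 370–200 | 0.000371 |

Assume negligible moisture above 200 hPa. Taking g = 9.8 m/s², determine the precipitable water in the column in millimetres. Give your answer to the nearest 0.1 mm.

Precipitable water is the column-integrated vapour mass per unit area: PW = (1/g) Σ q̄ Δp, with q in kg/kg and Δp in Pa (1 kg/m² of water = 1 mm).
Layer 1000–890 hPa: Δp = 110 hPa = 11000 Pa, q̄ = 0.0127 kg/kg → 0.0127 × 11000 / 9.8 = 14.26 mm
Layer 890–800 hPa: Δp = 90 hPa = 9000 Pa, q̄ = 0.0087 kg/kg → 0.0087 × 9000 / 9.8 = 7.99 mm
Layer 800–620 hPa: Δp = 180 hPa = 18000 Pa, q̄ = 0.0037 kg/kg → 0.0037 × 18000 / 9.8 = 6.80 mm
Layer 620–370 hPa: Δp = 250 hPa = 25000 Pa, q̄ = 0.00292 kg/kg → 0.00292 × 25000 / 9.8 = 7.45 mm
Layer 370–200 hPa: Δp = 170 hPa = 17000 Pa, q̄ = 0.000371 kg/kg → 0.000371 × 17000 / 9.8 = 0.64 mm
PW = 14.26 + 7.99 + 6.80 + 7.45 + 0.64 = 37.14 ≈ 37.1 mm.

PW ≈ 37.1 mm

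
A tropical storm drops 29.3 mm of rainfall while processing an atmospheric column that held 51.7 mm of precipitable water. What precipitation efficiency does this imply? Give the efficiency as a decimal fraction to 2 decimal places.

ε = rainfall / PW = 29.3 / 51.7 = 0.57.

ε ≈ 0.57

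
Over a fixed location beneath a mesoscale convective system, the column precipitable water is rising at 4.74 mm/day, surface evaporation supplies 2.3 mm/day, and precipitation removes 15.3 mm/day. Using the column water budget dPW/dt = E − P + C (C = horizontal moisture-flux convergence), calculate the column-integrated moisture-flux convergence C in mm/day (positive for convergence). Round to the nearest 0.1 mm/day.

dPW/dt = +4.74 mm/day.
C = dPW/dt − E + P = (+4.74) − 2.3 + 15.3 = 17.7 mm/day.

C ≈ 17.7 mm/day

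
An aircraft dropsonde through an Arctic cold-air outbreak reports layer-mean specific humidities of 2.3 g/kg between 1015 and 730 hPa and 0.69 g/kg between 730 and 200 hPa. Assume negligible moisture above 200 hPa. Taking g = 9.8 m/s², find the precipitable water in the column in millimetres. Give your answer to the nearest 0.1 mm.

Precipitable water is the column-integrated vapour mass per unit area: PW = (1/g) Σ q̄ Δp, with q in kg/kg and Δp in Pa (1 kg/m² of water = 1 mm).
Layer 1015–730 hPa: Δp = 285 hPa = 28500 Pa, q̄ = 0.0023 kg/kg → 0.0023 × 28500 / 9.8 = 6.69 mm
Layer 730–200 hPa: Δp = 530 hPa = 53000 Pa, q̄ = 0.00069 kg/kg → 0.00069 × 53000 / 9.8 = 3.73 mm
PW = 6.69 + 3.73 = 10.42 ≈ 10.4 mm.

PW ≈ 10.4 mm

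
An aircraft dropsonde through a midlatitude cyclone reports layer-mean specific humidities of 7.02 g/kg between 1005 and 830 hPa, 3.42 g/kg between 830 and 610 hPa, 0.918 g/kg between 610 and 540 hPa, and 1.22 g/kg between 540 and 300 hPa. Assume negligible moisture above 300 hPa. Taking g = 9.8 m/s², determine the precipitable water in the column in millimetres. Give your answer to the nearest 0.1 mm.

Precipitable water is the column-integrated vapour mass per unit area: PW = (1/g) Σ q̄ Δp, with q in kg/kg and Δp in Pa (1 kg/m² of water = 1 mm).
Layer 1005–830 hPa: Δp = 175 hPa = 17500 Pa, q̄ = 0.00702 kg/kg → 0.00702 × 17500 / 9.8 = 12.54 mm
Layer 830–610 hPa: Δp = 220 hPa = 22000 Pa, q̄ = 0.00342 kg/kg → 0.00342 × 22000 / 9.8 = 7.68 mm
Layer 610–540 hPa: Δp = 70 hPa = 7000 Pa, q̄ = 0.000918 kg/kg → 0.000918 × 7000 / 9.8 = 0.66 mm
Layer 540–300 hPa: Δp = 240 hPa = 24000 Pa, q̄ = 0.00122 kg/kg → 0.00122 × 24000 / 9.8 = 2.99 mm
PW = 12.54 + 7.68 + 0.66 + 2.99 = 23.87 ≈ 23.9 mm.

PW ≈ 23.9 mm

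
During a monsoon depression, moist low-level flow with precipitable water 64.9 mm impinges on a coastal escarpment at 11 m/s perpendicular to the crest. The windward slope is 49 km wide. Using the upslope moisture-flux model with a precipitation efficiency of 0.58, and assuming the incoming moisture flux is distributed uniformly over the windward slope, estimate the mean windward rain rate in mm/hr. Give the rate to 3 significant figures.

Incoming column moisture flux per unit ridge length: F = V × PW = 11 × 64.9 = 713.9 mm·m/s.
Spread over the 49 km slope with efficiency ε = 0.58: R = ε·F/W = 0.58 × 713.9 / 49000 m = 8.450e-03 mm/s.
R = 8.450e-03 × 3600 = 30.4 mm/hr.

R ≈ 30.4 mm/hr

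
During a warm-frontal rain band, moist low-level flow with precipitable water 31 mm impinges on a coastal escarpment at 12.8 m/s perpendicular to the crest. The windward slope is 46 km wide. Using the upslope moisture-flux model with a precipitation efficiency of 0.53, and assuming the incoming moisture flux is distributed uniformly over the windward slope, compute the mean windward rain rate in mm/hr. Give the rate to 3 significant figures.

R ≈ 16.5 mm/hr

Incoming column moisture flux per unit ridge length: F = V × PW = 12.8 × 31 = 396.8 mm·m/s.
Spread over the 46 km slope with efficiency ε = 0.53: R = ε·F/W = 0.53 × 396.8 / 46000 m = 4.572e-03 mm/s.
R = 4.572e-03 × 3600 = 16.5 mm/hr.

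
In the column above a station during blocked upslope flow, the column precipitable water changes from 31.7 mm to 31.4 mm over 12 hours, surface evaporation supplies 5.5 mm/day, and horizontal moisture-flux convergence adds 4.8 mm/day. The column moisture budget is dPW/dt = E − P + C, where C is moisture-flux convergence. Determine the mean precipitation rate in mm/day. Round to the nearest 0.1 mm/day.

dPW/dt = (31.4 − 31.7) mm / (12/24 day) = -0.600 mm/day.
P = E + C − dPW/dt = 5.5 + (4.8) − (-0.600) = 10.9 mm/day.

P ≈ 10.9 mm/day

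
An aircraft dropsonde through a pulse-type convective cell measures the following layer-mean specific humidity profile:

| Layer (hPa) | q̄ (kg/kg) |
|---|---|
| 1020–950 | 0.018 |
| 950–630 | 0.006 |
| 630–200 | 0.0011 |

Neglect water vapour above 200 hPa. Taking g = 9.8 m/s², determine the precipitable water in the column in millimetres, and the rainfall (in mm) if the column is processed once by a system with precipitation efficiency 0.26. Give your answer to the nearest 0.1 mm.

Precipitable water is the column-integrated vapour mass per unit area: PW = (1/g) Σ q̄ Δp, with q in kg/kg and Δp in Pa (1 kg/m² of water = 1 mm).
Layer 1020–950 hPa: Δp = 70 hPa = 7000 Pa, q̄ = 0.018 kg/kg → 0.018 × 7000 / 9.8 = 12.86 mm
Layer 950–630 hPa: Δp = 320 hPa = 32000 Pa, q̄ = 0.006 kg/kg → 0.006 × 32000 / 9.8 = 19.59 mm
Layer 630–200 hPa: Δp = 430 hPa = 43000 Pa, q̄ = 0.0011 kg/kg → 0.0011 × 43000 / 9.8 = 4.83 mm
PW = 12.86 + 19.59 + 4.83 = 37.28 ≈ 37.3 mm.
Rainfall = ε × PW = 0.26 × 37.3 = 9.7 mm.

PW ≈ 37.3 mm; rainfall ≈ 9.7 mm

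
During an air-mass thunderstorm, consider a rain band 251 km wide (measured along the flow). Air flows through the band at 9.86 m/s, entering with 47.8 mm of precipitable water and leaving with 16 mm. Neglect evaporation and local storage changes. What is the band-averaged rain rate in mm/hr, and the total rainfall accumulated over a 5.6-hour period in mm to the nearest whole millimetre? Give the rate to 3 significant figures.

R ≈ 4.50 mm/hr; total ≈ 25 mm

Column moisture flux per unit crosswind length is F = V × PW.
Inflow: F_in = 9.86 × 47.8 = 471.308 mm·m/s
Outflow: F_out = 9.86 × 16 = 157.76 mm·m/s
Steady-state rate R = (F_in − F_out)/L = (471.308 − 157.76) / 251000 m = 1.249e-03 mm/s.
R = 1.249e-03 × 3600 = 4.50 mm/hr.
Over 5.6 h: total = 4.50 × 5.6 = 25.2 ≈ 25 mm.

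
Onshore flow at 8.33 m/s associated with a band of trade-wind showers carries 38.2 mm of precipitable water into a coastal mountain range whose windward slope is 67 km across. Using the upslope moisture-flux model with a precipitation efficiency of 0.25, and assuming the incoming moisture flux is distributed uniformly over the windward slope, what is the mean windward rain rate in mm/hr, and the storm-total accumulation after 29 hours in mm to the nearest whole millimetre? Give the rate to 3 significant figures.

Incoming column moisture flux per unit ridge length: F = V × PW = 8.33 × 38.2 = 318.206 mm·m/s.
Spread over the 67 km slope with efficiency ε = 0.25: R = ε·F/W = 0.25 × 318.206 / 67000 m = 1.187e-03 mm/s.
R = 1.187e-03 × 3600 = 4.27 mm/hr.
Over 29 h: total = 4.27 × 29 = 123.83 ≈ 124 mm.

R ≈ 4.27 mm/hr; total ≈ 124 mm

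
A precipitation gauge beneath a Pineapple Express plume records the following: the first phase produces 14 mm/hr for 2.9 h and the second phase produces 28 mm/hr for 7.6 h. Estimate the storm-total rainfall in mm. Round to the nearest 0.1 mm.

Total = Σ Rᵢ Δtᵢ = 14 × 2.9 + 28 × 7.6
      = 40.6 + 212.8 = 253.4 mm.

total ≈ 253.4 mm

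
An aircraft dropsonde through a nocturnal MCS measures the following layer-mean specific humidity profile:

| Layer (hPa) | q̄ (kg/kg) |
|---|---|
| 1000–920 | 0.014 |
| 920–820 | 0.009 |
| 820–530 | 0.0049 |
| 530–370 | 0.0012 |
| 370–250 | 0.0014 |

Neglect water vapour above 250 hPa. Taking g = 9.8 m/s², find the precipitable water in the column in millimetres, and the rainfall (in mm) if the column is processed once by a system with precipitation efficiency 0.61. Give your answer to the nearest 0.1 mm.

PW ≈ 38.8 mm; rainfall ≈ 23.7 mm

Precipitable water is the column-integrated vapour mass per unit area: PW = (1/g) Σ q̄ Δp, with q in kg/kg and Δp in Pa (1 kg/m² of water = 1 mm).
Layer 1000–920 hPa: Δp = 80 hPa = 8000 Pa, q̄ = 0.014 kg/kg → 0.014 × 8000 / 9.8 = 11.43 mm
Layer 920–820 hPa: Δp = 100 hPa = 10000 Pa, q̄ = 0.009 kg/kg → 0.009 × 10000 / 9.8 = 9.18 mm
Layer 820–530 hPa: Δp = 290 hPa = 29000 Pa, q̄ = 0.0049 kg/kg → 0.0049 × 29000 / 9.8 = 14.50 mm
Layer 530–370 hPa: Δp = 160 hPa = 16000 Pa, q̄ = 0.0012 kg/kg → 0.0012 × 16000 / 9.8 = 1.96 mm
Layer 370–250 hPa: Δp = 120 hPa = 12000 Pa, q̄ = 0.0014 kg/kg → 0.0014 × 12000 / 9.8 = 1.71 mm
PW = 11.43 + 9.18 + 14.50 + 1.96 + 1.71 = 38.78 ≈ 38.8 mm.
Rainfall = ε × PW = 0.61 × 38.8 = 23.7 mm.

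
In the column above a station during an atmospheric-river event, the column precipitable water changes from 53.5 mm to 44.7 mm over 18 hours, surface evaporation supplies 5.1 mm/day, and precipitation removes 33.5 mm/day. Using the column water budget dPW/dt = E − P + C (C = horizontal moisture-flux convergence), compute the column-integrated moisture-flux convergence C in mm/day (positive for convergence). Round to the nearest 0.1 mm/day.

C ≈ 16.7 mm/day

dPW/dt = (44.7 − 53.5) mm / (18/24 day) = -11.733 mm/day.
C = dPW/dt − E + P = (-11.733) − 5.1 + 33.5 = 16.7 mm/day.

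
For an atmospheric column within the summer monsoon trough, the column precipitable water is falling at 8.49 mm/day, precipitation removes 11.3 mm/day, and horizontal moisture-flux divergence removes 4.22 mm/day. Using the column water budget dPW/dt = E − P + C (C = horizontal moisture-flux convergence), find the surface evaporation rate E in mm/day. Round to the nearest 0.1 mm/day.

dPW/dt = -8.49 mm/day.
E = dPW/dt + P − C = (-8.49) + 11.3 − (-4.22) = 7.0 mm/day.

E ≈ 7.0 mm/day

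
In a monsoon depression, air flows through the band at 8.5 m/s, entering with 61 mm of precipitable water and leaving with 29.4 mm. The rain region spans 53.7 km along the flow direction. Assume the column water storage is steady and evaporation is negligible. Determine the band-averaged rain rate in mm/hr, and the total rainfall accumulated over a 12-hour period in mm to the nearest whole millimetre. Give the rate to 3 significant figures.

Column moisture flux per unit crosswind length is F = V × PW.
Inflow: F_in = 8.5 × 61 = 518.5 mm·m/s
Outflow: F_out = 8.5 × 29.4 = 249.9 mm·m/s
Steady-state rate R = (F_in − F_out)/L = (518.5 − 249.9) / 53700 m = 5.002e-03 mm/s.
R = 5.002e-03 × 3600 = 18.0 mm/hr.
Over 12 h: total = 18.0 × 12 = 216 mm.

R ≈ 18.0 mm/hr; total ≈ 216 mm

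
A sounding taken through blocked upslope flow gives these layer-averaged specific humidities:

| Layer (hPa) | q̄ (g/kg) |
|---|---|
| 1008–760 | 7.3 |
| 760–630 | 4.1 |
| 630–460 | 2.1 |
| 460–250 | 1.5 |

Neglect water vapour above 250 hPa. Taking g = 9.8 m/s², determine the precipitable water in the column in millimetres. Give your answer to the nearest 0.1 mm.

PW ≈ 30.8 mm

Precipitable water is the column-integrated vapour mass per unit area: PW = (1/g) Σ q̄ Δp, with q in kg/kg and Δp in Pa (1 kg/m² of water = 1 mm).
Layer 1008–760 hPa: Δp = 248 hPa = 24800 Pa, q̄ = 0.0073 kg/kg → 0.0073 × 24800 / 9.8 = 18.47 mm
Layer 760–630 hPa: Δp = 130 hPa = 13000 Pa, q̄ = 0.0041 kg/kg → 0.0041 × 13000 / 9.8 = 5.44 mm
Layer 630–460 hPa: Δp = 170 hPa = 17000 Pa, q̄ = 0.0021 kg/kg → 0.0021 × 17000 / 9.8 = 3.64 mm
Layer 460–250 hPa: Δp = 210 hPa = 21000 Pa, q̄ = 0.0015 kg/kg → 0.0015 × 21000 / 9.8 = 3.21 mm
PW = 18.47 + 5.44 + 3.64 + 3.21 = 30.76 ≈ 30.8 mm.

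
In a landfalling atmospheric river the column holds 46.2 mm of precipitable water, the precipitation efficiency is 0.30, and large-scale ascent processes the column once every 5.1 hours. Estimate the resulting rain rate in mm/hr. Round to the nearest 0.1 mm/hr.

Each overturning extracts ε × PW = 0.30 × 46.2 = 13.86 mm.
Rate = ε·PW / τ = 13.86 / 5.1 h = 2.7 mm/hr.

R ≈ 2.7 mm/hr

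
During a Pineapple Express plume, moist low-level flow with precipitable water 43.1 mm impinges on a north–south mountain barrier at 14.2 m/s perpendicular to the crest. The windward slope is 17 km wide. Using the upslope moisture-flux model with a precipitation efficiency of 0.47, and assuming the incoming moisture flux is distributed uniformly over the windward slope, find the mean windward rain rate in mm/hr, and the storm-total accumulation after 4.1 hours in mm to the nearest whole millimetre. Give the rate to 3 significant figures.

Incoming column moisture flux per unit ridge length: F = V × PW = 14.2 × 43.1 = 612.02 mm·m/s.
Spread over the 17 km slope with efficiency ε = 0.47: R = ε·F/W = 0.47 × 612.02 / 17000 m = 1.692e-02 mm/s.
R = 1.692e-02 × 3600 = 60.9 mm/hr.
Over 4.1 h: total = 60.9 × 4.1 = 249.69 ≈ 250 mm.

R ≈ 60.9 mm/hr; total ≈ 250 mm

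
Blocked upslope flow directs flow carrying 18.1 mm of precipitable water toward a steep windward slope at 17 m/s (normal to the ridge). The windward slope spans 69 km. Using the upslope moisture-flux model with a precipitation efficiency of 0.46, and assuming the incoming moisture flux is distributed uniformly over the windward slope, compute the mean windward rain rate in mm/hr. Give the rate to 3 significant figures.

Incoming column moisture flux per unit ridge length: F = V × PW = 17 × 18.1 = 307.7 mm·m/s.
Spread over the 69 km slope with efficiency ε = 0.46: R = ε·F/W = 0.46 × 307.7 / 69000 m = 2.051e-03 mm/s.
R = 2.051e-03 × 3600 = 7.38 mm/hr.

R ≈ 7.38 mm/hr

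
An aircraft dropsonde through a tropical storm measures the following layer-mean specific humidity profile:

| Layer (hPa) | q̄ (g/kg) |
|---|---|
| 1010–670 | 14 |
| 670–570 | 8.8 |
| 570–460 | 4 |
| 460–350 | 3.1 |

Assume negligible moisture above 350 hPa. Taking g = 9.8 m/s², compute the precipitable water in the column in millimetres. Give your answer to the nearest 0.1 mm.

PW ≈ 65.5 mm

Precipitable water is the column-integrated vapour mass per unit area: PW = (1/g) Σ q̄ Δp, with q in kg/kg and Δp in Pa (1 kg/m² of water = 1 mm).
Layer 1010–670 hPa: Δp = 340 hPa = 34000 Pa, q̄ = 0.014 kg/kg → 0.014 × 34000 / 9.8 = 48.57 mm
Layer 670–570 hPa: Δp = 100 hPa = 10000 Pa, q̄ = 0.0088 kg/kg → 0.0088 × 10000 / 9.8 = 8.98 mm
Layer 570–460 hPa: Δp = 110 hPa = 11000 Pa, q̄ = 0.004 kg/kg → 0.004 × 11000 / 9.8 = 4.49 mm
Layer 460–350 hPa: Δp = 110 hPa = 11000 Pa, q̄ = 0.0031 kg/kg → 0.0031 × 11000 / 9.8 = 3.48 mm
PW = 48.57 + 8.98 + 4.49 + 3.48 = 65.52 ≈ 65.5 mm.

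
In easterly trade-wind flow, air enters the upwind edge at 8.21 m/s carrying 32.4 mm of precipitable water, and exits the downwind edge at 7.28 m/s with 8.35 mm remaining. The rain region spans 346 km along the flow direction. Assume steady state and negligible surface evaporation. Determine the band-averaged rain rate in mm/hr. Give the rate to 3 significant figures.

R ≈ 2.14 mm/hr

Column moisture flux per unit crosswind length is F = V × PW.
Inflow: F_in = 8.21 × 32.4 = 266.004 mm·m/s
Outflow: F_out = 7.28 × 8.35 = 60.788 mm·m/s
Steady-state rate R = (F_in − F_out)/L = (266.004 − 60.788) / 346000 m = 5.931e-04 mm/s.
R = 5.931e-04 × 3600 = 2.14 mm/hr.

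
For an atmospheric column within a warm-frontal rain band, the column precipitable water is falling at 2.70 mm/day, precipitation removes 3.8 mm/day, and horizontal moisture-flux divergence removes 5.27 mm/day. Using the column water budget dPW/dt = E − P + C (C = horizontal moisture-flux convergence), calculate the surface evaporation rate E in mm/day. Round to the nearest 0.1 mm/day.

E ≈ 6.4 mm/day

dPW/dt = -2.70 mm/day.
E = dPW/dt + P − C = (-2.70) + 3.8 − (-5.27) = 6.4 mm/day.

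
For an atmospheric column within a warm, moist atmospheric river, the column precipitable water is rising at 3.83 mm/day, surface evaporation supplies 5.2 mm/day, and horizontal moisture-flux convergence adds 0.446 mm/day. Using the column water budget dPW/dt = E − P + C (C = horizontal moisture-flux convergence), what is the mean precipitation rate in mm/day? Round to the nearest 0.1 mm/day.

P ≈ 1.8 mm/day

dPW/dt = +3.83 mm/day.
P = E + C − dPW/dt = 5.2 + (0.446) − (+3.83) = 1.8 mm/day.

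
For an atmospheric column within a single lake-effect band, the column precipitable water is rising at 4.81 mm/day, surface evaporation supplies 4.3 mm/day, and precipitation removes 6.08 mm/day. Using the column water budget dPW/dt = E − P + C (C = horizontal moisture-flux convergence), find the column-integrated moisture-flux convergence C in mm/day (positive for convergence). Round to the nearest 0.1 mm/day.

dPW/dt = +4.81 mm/day.
C = dPW/dt − E + P = (+4.81) − 4.3 + 6.08 = 6.6 mm/day.

C ≈ 6.6 mm/day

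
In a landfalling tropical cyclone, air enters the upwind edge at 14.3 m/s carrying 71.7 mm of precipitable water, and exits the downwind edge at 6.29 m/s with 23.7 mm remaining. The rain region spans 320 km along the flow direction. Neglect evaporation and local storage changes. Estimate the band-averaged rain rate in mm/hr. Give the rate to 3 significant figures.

R ≈ 9.86 mm/hr

Column moisture flux per unit crosswind length is F = V × PW.
Inflow: F_in = 14.3 × 71.7 = 1025.31 mm·m/s
Outflow: F_out = 6.29 × 23.7 = 149.073 mm·m/s
Steady-state rate R = (F_in − F_out)/L = (1025.31 − 149.073) / 320000 m = 2.738e-03 mm/s.
R = 2.738e-03 × 3600 = 9.86 mm/hr.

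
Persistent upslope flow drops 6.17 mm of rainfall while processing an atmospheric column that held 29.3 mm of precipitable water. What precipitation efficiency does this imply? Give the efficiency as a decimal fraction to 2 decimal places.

ε = rainfall / PW = 6.17 / 29.3 = 0.21.

ε ≈ 0.21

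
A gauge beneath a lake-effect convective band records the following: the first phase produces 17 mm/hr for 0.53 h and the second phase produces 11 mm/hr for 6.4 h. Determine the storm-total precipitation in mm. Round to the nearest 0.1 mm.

total ≈ 79.4 mm

Total = Σ Rᵢ Δtᵢ = 17 × 0.53 + 11 × 6.4
      = 9.01 + 70.4 = 79.4 mm.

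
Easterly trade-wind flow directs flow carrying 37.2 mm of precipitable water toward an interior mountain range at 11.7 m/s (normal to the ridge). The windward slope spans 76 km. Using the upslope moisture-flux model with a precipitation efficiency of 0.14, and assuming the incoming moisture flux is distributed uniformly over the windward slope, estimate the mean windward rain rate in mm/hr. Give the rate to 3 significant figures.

Incoming column moisture flux per unit ridge length: F = V × PW = 11.7 × 37.2 = 435.24 mm·m/s.
Spread over the 76 km slope with efficiency ε = 0.14: R = ε·F/W = 0.14 × 435.24 / 76000 m = 8.018e-04 mm/s.
R = 8.018e-04 × 3600 = 2.89 mm/hr.

R ≈ 2.89 mm/hr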